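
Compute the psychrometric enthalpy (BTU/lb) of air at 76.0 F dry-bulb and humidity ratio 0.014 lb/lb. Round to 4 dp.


h = 0.24*76.0 + 0.014*(1061+0.444*76.0) = 33.5664 BTU/lb

33.5664 BTU/lb


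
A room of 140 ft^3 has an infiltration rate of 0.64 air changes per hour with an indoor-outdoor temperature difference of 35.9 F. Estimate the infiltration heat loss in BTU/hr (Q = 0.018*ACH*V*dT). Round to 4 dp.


Q = 0.018 * 0.64 * 140 * 35.9 = 57.8995 BTU/hr

57.8995 BTU/hr


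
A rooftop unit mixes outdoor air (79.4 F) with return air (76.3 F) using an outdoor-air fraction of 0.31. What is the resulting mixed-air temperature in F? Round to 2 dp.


T_mix = 0.31*79.4 + 0.69*76.3 = 77.26 F

77.26 F


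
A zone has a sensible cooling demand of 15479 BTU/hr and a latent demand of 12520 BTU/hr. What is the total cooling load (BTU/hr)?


Qt = 15479 + 12520 = 27999 BTU/hr

27999 BTU/hr


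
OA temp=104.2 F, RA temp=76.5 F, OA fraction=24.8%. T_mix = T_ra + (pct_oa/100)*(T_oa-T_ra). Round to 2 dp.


T_mix = 76.5 + (24.8/100)*(104.2-76.5) = 83.37 F

83.37 F


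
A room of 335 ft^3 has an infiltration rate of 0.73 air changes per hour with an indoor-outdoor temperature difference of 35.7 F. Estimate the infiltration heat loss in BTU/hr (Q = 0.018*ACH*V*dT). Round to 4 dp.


Q = 0.018 * 0.73 * 335 * 35.7 = 157.1478 BTU/hr

157.1478 BTU/hr


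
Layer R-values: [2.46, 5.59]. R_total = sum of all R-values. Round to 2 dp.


R_total = 2.46 + 5.59 = 8.05

8.05


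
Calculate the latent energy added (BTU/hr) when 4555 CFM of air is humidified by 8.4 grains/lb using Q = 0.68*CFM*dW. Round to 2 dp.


Q = 0.68 * 4555 * 8.4 = 26018.16 BTU/hr

26018.16 BTU/hr


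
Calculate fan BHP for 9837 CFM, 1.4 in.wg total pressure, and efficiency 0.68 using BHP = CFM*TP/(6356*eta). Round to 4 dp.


BHP = 9837 * 1.4 / (6356 * 0.68) = 3.1864 hp

3.1864 hp


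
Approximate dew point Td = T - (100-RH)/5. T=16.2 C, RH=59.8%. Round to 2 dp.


Td = 16.2 - (100-59.8)/5 = 8.16 C

8.16 C


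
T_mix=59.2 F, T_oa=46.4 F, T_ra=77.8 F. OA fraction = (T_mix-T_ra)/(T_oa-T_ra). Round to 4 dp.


frac = (59.2 - 77.8) / (46.4 - 77.8) = 0.5924

0.5924


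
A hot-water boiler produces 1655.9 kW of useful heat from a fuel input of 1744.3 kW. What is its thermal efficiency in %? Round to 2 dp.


eta = (1655.9/1744.3)*100 = 94.93 %

94.93 %


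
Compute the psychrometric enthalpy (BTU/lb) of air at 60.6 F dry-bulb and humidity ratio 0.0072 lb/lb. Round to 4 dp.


h = 0.24*60.6 + 0.0072*(1061+0.444*60.6) = 22.3769 BTU/lb

22.3769 BTU/lb


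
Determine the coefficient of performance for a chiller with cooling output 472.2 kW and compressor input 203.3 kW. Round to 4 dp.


COP = 472.2 / 203.3 = 2.3227

2.3227


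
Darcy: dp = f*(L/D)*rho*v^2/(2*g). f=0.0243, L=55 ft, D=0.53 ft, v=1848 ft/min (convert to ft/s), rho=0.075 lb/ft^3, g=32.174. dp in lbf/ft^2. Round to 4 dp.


v_fps = 1848/60 = 30.8 ft/s
dp = 0.0243*(55/0.53)*0.075*30.8^2/(2*32.174) = 2.7882 lbf/ft^2

2.7882 lbf/ft^2


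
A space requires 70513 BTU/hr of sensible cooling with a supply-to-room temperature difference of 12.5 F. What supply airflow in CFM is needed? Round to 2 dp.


CFM = 70513 / (1.08 * 12.5) = 5223.19

5223.19 CFM


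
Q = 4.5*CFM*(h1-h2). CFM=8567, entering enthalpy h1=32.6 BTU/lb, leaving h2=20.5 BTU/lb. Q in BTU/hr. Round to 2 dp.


Q = 4.5 * 8567 * (32.6 - 20.5) = 466473.15 BTU/hr

466473.15 BTU/hr


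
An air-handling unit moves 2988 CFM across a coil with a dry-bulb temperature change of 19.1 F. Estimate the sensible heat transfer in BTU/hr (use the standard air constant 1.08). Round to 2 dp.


Q = 1.08 * 2988 * 19.1 = 61636.46 BTU/hr

61636.46 BTU/hr


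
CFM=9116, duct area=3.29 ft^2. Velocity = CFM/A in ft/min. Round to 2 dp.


V = 9116 / 3.29 = 2770.82 ft/min

2770.82 ft/min


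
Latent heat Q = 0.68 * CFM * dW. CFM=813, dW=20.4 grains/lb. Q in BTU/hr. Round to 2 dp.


Q = 0.68 * 813 * 20.4 = 11277.94 BTU/hr

11277.94 BTU/hr


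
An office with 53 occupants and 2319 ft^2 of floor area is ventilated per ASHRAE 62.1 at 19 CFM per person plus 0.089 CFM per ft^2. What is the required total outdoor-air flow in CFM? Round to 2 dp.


Total = 53*19 + 2319*0.089 = 1213.39 CFM

1213.39 CFM


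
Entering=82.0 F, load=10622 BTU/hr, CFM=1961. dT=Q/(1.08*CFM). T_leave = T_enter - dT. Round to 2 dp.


dT = 10622/(1.08*1961) = 5.0154
T_leave = 82.0 - 5.0154 = 76.98 F

76.98 F


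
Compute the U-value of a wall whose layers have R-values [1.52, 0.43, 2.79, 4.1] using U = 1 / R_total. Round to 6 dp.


R_total = 1.52 + 0.43 + 2.79 + 4.1 = 8.84
U = 1/8.84 = 0.113122

0.113122


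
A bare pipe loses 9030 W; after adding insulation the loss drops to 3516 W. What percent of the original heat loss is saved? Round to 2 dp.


Savings = ((9030-3516)/9030)*100 = 61.06 %

61.06 %


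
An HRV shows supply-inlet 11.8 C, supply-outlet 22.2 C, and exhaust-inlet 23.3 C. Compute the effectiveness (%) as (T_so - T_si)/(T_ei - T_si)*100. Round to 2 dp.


eff = (22.2-11.8)/(23.3-11.8)*100 = 90.43 %

90.43 %


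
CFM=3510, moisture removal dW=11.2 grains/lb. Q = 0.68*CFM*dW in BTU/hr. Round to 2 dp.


Q = 0.68 * 3510 * 11.2 = 26732.16 BTU/hr

26732.16 BTU/hr


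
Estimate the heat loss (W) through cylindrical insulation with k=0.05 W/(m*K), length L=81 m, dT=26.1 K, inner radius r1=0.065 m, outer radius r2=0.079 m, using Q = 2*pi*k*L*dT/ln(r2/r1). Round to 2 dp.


Q = 2*pi*0.05*81*26.1/ln(0.079/0.065) = 3404.91 W

3404.91 W


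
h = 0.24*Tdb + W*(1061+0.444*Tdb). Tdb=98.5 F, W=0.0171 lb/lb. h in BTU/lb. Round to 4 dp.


h = 0.24*98.5 + 0.0171*(1061+0.444*98.5) = 42.5310 BTU/lb

42.5310 BTU/lb


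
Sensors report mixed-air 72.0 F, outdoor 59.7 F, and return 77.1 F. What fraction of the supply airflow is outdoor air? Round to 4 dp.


frac = (72.0 - 77.1) / (59.7 - 77.1) = 0.2931

0.2931


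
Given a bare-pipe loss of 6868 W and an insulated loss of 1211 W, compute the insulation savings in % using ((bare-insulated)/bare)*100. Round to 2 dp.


Savings = ((6868-1211)/6868)*100 = 82.37 %

82.37 %


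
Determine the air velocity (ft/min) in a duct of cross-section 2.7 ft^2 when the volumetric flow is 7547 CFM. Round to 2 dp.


V = 7547 / 2.7 = 2795.19 ft/min

2795.19 ft/min


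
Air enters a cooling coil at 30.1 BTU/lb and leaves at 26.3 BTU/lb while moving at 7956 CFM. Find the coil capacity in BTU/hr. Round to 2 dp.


Q = 4.5 * 7956 * (30.1 - 26.3) = 136047.60 BTU/hr

136047.60 BTU/hr


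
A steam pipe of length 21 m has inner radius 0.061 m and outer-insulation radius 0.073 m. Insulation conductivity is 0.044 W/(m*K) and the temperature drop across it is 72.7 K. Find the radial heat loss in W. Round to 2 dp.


Q = 2*pi*0.044*21*72.7/ln(0.073/0.061) = 2350.25 W

2350.25 W


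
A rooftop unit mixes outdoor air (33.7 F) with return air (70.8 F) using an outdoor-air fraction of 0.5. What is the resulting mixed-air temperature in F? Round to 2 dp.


T_mix = 0.5*33.7 + 0.5*70.8 = 52.25 F

52.25 F


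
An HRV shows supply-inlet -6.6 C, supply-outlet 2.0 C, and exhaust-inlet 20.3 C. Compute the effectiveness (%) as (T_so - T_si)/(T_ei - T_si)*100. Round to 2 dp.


eff = (2.0-(-6.6))/(20.3-(-6.6))*100 = 31.97 %

31.97 %


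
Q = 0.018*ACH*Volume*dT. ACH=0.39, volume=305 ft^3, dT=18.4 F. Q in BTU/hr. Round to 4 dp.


Q = 0.018 * 0.39 * 305 * 18.4 = 39.3962 BTU/hr

39.3962 BTU/hr


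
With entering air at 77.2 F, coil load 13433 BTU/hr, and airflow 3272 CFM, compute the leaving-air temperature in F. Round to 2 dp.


dT = 13433/(1.08*3272) = 3.8013
T_leave = 77.2 - 3.8013 = 73.40 F

73.40 F


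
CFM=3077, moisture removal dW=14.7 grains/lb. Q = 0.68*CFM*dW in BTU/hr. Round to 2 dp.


Q = 0.68 * 3077 * 14.7 = 30757.69 BTU/hr

30757.69 BTU/hr


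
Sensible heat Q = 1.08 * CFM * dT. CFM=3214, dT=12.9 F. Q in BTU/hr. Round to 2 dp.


Q = 1.08 * 3214 * 12.9 = 44777.45 BTU/hr

44777.45 BTU/hr


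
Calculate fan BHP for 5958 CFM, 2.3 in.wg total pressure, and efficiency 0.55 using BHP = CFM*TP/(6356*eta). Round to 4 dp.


BHP = 5958 * 2.3 / (6356 * 0.55) = 3.9200 hp

3.9200 hp


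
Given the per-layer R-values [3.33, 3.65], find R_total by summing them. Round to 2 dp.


R_total = 3.33 + 3.65 = 6.98

6.98


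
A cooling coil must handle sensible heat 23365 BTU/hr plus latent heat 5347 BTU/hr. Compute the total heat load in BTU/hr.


Qt = 23365 + 5347 = 28712 BTU/hr

28712 BTU/hr


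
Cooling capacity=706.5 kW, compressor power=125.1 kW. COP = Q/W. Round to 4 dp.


COP = 706.5 / 125.1 = 5.6475

5.6475


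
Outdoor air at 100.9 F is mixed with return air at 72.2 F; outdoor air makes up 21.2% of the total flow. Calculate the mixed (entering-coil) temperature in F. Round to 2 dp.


T_mix = 72.2 + (21.2/100)*(100.9-72.2) = 78.28 F

78.28 F


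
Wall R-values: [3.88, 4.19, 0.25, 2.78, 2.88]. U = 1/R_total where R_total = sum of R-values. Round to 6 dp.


R_total = 3.88 + 4.19 + 0.25 + 2.78 + 2.88 = 13.98
U = 1/13.98 = 0.071531

0.071531


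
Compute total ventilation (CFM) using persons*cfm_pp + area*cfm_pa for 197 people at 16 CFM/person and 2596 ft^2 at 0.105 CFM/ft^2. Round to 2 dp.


Total = 197*16 + 2596*0.105 = 3424.58 CFM

3424.58 CFM


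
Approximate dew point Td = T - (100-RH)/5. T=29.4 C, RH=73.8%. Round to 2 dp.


Td = 29.4 - (100-73.8)/5 = 24.16 C

24.16 C


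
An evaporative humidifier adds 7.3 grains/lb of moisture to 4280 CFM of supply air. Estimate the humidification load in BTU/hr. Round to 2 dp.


Q = 0.68 * 4280 * 7.3 = 21245.92 BTU/hr

21245.92 BTU/hr


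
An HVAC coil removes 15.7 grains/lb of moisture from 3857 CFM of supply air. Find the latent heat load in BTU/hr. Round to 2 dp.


Q = 0.68 * 3857 * 15.7 = 41177.33 BTU/hr

41177.33 BTU/hr


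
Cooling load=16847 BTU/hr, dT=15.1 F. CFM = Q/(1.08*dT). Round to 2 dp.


CFM = 16847 / (1.08 * 15.1) = 1033.05

1033.05 CFM


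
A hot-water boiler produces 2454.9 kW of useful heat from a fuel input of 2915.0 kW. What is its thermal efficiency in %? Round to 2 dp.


eta = (2454.9/2915.0)*100 = 84.22 %

84.22 %


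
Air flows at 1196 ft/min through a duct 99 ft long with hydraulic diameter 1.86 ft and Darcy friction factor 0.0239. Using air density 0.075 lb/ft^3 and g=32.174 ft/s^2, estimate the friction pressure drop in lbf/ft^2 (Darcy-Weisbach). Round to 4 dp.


v_fps = 1196/60 = 19.9333 ft/s
dp = 0.0239*(99/1.86)*0.075*19.9333^2/(2*32.174) = 0.5891 lbf/ft^2

0.5891 lbf/ft^2


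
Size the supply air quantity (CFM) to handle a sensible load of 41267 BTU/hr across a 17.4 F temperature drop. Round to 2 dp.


CFM = 41267 / (1.08 * 17.4) = 2195.99

2195.99 CFM


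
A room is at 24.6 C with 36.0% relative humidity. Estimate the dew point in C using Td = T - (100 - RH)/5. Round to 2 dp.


Td = 24.6 - (100-36.0)/5 = 11.80 C

11.80 C


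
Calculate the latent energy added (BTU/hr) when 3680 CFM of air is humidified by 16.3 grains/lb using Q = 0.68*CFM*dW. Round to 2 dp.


Q = 0.68 * 3680 * 16.3 = 40789.12 BTU/hr

40789.12 BTU/hr


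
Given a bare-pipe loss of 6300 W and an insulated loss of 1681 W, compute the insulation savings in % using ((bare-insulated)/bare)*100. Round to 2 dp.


Savings = ((6300-1681)/6300)*100 = 73.32 %

73.32 %


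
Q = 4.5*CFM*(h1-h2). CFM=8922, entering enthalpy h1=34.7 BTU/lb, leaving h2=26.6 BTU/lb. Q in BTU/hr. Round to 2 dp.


Q = 4.5 * 8922 * (34.7 - 26.6) = 325206.90 BTU/hr

325206.90 BTU/hr


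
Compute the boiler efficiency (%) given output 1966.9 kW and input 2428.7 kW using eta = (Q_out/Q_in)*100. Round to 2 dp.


eta = (1966.9/2428.7)*100 = 80.99 %

80.99 %


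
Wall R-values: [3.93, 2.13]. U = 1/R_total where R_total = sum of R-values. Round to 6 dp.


R_total = 3.93 + 2.13 = 6.06
U = 1/6.06 = 0.165017

0.165017


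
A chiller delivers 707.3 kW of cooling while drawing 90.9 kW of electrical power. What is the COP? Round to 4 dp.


COP = 707.3 / 90.9 = 7.7811

7.7811


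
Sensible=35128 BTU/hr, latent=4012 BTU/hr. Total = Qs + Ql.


Qt = 35128 + 4012 = 39140 BTU/hr

39140 BTU/hr


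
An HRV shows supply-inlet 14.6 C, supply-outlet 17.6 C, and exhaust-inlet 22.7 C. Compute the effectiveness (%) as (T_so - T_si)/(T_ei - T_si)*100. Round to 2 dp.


eff = (17.6-14.6)/(22.7-14.6)*100 = 37.04 %

37.04 %


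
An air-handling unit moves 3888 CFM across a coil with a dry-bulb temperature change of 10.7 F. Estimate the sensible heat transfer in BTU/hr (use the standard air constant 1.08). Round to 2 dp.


Q = 1.08 * 3888 * 10.7 = 44929.73 BTU/hr

44929.73 BTU/hr


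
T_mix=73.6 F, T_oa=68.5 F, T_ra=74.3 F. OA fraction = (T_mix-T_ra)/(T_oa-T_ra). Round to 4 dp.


frac = (73.6 - 74.3) / (68.5 - 74.3) = 0.1207

0.1207


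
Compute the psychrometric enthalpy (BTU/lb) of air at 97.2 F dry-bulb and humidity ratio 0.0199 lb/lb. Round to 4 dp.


h = 0.24*97.2 + 0.0199*(1061+0.444*97.2) = 45.3007 BTU/lb

45.3007 BTU/lb


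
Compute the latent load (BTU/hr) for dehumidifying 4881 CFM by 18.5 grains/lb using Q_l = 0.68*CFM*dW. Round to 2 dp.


Q = 0.68 * 4881 * 18.5 = 61402.98 BTU/hr

61402.98 BTU/hr


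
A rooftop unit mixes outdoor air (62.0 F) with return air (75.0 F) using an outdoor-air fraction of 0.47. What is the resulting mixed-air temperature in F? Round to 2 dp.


T_mix = 0.47*62.0 + 0.53*75.0 = 68.89 F

68.89 F


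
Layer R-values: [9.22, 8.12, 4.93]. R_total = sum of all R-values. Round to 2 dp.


R_total = 9.22 + 8.12 + 4.93 = 22.27

22.27


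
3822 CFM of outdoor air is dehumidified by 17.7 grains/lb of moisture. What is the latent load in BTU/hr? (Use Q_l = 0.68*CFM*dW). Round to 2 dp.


Q = 0.68 * 3822 * 17.7 = 46001.59 BTU/hr

46001.59 BTU/hr


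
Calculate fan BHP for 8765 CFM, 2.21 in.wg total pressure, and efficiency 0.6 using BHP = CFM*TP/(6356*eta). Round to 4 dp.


BHP = 8765 * 2.21 / (6356 * 0.6) = 5.0794 hp

5.0794 hp


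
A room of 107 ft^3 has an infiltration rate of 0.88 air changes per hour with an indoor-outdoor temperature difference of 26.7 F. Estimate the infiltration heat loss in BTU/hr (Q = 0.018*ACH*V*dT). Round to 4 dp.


Q = 0.018 * 0.88 * 107 * 26.7 = 45.2533 BTU/hr

45.2533 BTU/hr


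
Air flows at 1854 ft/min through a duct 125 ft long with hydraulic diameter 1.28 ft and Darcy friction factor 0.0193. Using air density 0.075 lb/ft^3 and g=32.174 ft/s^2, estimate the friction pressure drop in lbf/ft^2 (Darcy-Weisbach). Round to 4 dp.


v_fps = 1854/60 = 30.9 ft/s
dp = 0.0193*(125/1.28)*0.075*30.9^2/(2*32.174) = 2.0975 lbf/ft^2

2.0975 lbf/ft^2


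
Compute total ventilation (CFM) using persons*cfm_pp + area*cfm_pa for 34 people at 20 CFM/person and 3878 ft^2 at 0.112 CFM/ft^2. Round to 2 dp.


Total = 34*20 + 3878*0.112 = 1114.34 CFM

1114.34 CFM


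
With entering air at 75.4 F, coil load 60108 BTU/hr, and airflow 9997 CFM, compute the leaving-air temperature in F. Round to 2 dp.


dT = 60108/(1.08*9997) = 5.5672
T_leave = 75.4 - 5.5672 = 69.83 F

69.83 F


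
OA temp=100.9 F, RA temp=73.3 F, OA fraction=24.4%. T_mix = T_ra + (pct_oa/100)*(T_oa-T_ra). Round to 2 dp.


T_mix = 73.3 + (24.4/100)*(100.9-73.3) = 80.03 F

80.03 F


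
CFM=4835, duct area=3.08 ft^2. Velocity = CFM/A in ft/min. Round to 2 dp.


V = 4835 / 3.08 = 1569.81 ft/min

1569.81 ft/min


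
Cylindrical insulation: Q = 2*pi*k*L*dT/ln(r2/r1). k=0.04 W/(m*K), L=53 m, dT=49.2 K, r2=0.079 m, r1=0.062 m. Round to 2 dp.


Q = 2*pi*0.04*53*49.2/ln(0.079/0.062) = 2704.60 W

2704.60 W


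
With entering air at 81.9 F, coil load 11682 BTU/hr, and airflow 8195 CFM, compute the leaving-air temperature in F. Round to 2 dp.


dT = 11682/(1.08*8195) = 1.3199
T_leave = 81.9 - 1.3199 = 80.58 F

80.58 F


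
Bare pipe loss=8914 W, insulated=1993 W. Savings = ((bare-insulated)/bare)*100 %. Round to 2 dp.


Savings = ((8914-1993)/8914)*100 = 77.64 %

77.64 %


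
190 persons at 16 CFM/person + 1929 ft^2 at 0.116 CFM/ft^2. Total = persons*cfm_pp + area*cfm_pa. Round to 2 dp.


Total = 190*16 + 1929*0.116 = 3263.76 CFM

3263.76 CFM


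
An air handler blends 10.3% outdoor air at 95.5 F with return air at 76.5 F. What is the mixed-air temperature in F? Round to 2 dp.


T_mix = 76.5 + (10.3/100)*(95.5-76.5) = 78.46 F

78.46 F


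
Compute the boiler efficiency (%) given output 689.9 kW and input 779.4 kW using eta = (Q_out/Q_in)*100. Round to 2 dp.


eta = (689.9/779.4)*100 = 88.52 %

88.52 %


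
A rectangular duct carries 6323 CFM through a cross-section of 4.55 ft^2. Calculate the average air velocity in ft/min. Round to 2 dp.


V = 6323 / 4.55 = 1389.67 ft/min

1389.67 ft/min


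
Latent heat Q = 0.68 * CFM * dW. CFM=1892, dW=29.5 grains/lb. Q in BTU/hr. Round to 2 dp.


Q = 0.68 * 1892 * 29.5 = 37953.52 BTU/hr

37953.52 BTU/hr


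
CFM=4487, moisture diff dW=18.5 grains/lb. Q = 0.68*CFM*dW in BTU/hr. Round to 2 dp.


Q = 0.68 * 4487 * 18.5 = 56446.46 BTU/hr

56446.46 BTU/hr


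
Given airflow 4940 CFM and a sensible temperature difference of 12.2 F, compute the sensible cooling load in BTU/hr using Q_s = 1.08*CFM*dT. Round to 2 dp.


Q = 1.08 * 4940 * 12.2 = 65089.44 BTU/hr

65089.44 BTU/hr


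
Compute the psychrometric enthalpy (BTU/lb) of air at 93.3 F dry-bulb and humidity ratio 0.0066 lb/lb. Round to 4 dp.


h = 0.24*93.3 + 0.0066*(1061+0.444*93.3) = 29.6680 BTU/lb

29.6680 BTU/lb


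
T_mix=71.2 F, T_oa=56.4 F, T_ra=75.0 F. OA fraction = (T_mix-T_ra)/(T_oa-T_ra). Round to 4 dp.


frac = (71.2 - 75.0) / (56.4 - 75.0) = 0.2043

0.2043


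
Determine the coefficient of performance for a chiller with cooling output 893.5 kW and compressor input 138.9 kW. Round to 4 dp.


COP = 893.5 / 138.9 = 6.4327

6.4327


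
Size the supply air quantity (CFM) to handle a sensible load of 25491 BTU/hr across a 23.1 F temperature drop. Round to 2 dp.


CFM = 25491 / (1.08 * 23.1) = 1021.77

1021.77 CFM


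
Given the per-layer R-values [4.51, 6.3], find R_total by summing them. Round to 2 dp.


R_total = 4.51 + 6.3 = 10.81

10.81


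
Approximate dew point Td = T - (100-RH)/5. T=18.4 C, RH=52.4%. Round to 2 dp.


Td = 18.4 - (100-52.4)/5 = 8.88 C

8.88 C


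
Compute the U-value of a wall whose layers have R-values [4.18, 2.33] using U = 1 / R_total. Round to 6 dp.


R_total = 4.18 + 2.33 = 6.51
U = 1/6.51 = 0.153610

0.153610


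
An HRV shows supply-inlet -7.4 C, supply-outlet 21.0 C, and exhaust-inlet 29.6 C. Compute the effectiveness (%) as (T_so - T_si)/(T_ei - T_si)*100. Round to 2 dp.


eff = (21.0-(-7.4))/(29.6-(-7.4))*100 = 76.76 %

76.76 %


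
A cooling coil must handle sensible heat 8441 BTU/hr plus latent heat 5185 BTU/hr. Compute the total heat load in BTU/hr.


Qt = 8441 + 5185 = 13626 BTU/hr

13626 BTU/hr


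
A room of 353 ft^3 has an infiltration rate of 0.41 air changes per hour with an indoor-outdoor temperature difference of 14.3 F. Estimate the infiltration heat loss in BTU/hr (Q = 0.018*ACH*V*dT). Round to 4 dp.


Q = 0.018 * 0.41 * 353 * 14.3 = 37.2535 BTU/hr

37.2535 BTU/hr


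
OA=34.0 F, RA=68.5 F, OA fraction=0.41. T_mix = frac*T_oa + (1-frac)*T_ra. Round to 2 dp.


T_mix = 0.41*34.0 + 0.59*68.5 = 54.36 F

54.36 F


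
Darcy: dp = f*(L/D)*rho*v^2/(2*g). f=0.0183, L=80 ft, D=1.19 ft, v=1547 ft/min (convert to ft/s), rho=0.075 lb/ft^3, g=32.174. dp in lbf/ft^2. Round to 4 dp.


v_fps = 1547/60 = 25.7833 ft/s
dp = 0.0183*(80/1.19)*0.075*25.7833^2/(2*32.174) = 0.9532 lbf/ft^2

0.9532 lbf/ft^2


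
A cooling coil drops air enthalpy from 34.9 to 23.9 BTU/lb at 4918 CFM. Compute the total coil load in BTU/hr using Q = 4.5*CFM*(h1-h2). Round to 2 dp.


Q = 4.5 * 4918 * (34.9 - 23.9) = 243441.00 BTU/hr

243441.00 BTU/hr


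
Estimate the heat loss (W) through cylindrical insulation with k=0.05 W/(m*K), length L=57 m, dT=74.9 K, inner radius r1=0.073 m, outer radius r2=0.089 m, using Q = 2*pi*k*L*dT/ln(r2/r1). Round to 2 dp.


Q = 2*pi*0.05*57*74.9/ln(0.089/0.073) = 6767.89 W

6767.89 W


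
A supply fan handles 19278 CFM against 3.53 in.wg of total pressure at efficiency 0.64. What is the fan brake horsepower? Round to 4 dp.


BHP = 19278 * 3.53 / (6356 * 0.64) = 16.7291 hp

16.7291 hp


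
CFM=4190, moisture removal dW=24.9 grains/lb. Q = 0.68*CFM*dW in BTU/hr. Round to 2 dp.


Q = 0.68 * 4190 * 24.9 = 70945.08 BTU/hr

70945.08 BTU/hr


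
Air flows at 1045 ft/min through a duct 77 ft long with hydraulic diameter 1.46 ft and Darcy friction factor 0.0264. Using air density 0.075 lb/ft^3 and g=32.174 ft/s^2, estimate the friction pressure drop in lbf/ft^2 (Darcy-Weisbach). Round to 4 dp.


v_fps = 1045/60 = 17.4167 ft/s
dp = 0.0264*(77/1.46)*0.075*17.4167^2/(2*32.174) = 0.4923 lbf/ft^2

0.4923 lbf/ft^2


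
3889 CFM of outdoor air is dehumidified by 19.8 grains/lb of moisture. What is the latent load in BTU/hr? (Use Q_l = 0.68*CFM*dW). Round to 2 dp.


Q = 0.68 * 3889 * 19.8 = 52361.50 BTU/hr

52361.50 BTU/hr


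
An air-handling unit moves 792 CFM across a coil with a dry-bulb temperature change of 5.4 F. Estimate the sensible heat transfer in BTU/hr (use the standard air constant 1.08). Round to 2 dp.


Q = 1.08 * 792 * 5.4 = 4618.94 BTU/hr

4618.94 BTU/hr


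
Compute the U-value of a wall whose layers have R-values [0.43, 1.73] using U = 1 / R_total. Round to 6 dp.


R_total = 0.43 + 1.73 = 2.16
U = 1/2.16 = 0.462963

0.462963


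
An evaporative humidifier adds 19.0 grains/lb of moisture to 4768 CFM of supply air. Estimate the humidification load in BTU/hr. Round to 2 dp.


Q = 0.68 * 4768 * 19.0 = 61602.56 BTU/hr

61602.56 BTU/hr


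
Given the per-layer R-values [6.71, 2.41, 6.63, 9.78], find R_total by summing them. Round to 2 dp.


R_total = 6.71 + 2.41 + 6.63 + 9.78 = 25.53

25.53


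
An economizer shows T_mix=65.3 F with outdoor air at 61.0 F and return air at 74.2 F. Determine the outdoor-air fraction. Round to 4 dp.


frac = (65.3 - 74.2) / (61.0 - 74.2) = 0.6742

0.6742


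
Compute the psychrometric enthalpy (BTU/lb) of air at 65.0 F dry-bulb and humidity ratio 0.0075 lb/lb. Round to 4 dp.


h = 0.24*65.0 + 0.0075*(1061+0.444*65.0) = 23.7740 BTU/lb

23.7740 BTU/lb


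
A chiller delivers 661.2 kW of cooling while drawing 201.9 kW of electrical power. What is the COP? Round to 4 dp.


COP = 661.2 / 201.9 = 3.2749

3.2749


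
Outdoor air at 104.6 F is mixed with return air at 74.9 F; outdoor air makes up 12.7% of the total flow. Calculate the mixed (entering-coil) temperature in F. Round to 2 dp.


T_mix = 74.9 + (12.7/100)*(104.6-74.9) = 78.67 F

78.67 F


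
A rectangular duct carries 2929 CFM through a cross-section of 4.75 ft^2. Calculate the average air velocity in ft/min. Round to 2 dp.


V = 2929 / 4.75 = 616.63 ft/min

616.63 ft/min


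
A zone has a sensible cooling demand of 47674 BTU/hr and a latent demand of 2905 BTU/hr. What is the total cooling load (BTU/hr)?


Qt = 47674 + 2905 = 50579 BTU/hr

50579 BTU/hr


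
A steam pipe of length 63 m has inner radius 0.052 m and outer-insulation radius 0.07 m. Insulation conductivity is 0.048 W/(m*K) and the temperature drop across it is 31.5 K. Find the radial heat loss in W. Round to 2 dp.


Q = 2*pi*0.048*63*31.5/ln(0.07/0.052) = 2013.48 W

2013.48 W


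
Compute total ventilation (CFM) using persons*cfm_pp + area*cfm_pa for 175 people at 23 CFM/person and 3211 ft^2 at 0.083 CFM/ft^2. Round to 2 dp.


Total = 175*23 + 3211*0.083 = 4291.51 CFM

4291.51 CFM


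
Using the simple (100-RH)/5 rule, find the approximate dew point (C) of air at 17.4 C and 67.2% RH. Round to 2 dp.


Td = 17.4 - (100-67.2)/5 = 10.84 C

10.84 C


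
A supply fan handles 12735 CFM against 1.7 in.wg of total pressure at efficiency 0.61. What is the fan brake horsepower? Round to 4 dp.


BHP = 12735 * 1.7 / (6356 * 0.61) = 5.5839 hp

5.5839 hp


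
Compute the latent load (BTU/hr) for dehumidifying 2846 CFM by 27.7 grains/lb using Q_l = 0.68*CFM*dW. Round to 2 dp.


Q = 0.68 * 2846 * 27.7 = 53607.26 BTU/hr

53607.26 BTU/hr


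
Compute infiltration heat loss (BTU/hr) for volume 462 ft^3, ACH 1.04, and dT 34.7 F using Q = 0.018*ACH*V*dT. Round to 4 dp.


Q = 0.018 * 1.04 * 462 * 34.7 = 300.1078 BTU/hr

300.1078 BTU/hr


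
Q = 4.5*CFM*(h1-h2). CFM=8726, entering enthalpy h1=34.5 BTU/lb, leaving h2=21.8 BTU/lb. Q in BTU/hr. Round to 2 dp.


Q = 4.5 * 8726 * (34.5 - 21.8) = 498690.90 BTU/hr

498690.90 BTU/hr


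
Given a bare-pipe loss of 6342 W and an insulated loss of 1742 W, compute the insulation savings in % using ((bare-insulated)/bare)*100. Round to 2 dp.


Savings = ((6342-1742)/6342)*100 = 72.53 %

72.53 %


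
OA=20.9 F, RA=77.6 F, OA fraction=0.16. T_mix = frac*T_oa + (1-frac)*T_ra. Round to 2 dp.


T_mix = 0.16*20.9 + 0.84*77.6 = 68.53 F

68.53 F


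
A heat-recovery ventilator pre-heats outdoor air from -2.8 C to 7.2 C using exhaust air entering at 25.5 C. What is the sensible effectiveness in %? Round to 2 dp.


eff = (7.2-(-2.8))/(25.5-(-2.8))*100 = 35.34 %

35.34 %


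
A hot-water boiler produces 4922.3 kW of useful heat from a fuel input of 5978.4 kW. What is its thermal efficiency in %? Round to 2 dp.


eta = (4922.3/5978.4)*100 = 82.33 %

82.33 %


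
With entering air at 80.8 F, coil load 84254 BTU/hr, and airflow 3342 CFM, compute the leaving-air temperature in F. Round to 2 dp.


dT = 84254/(1.08*3342) = 23.3432
T_leave = 80.8 - 23.3432 = 57.46 F

57.46 F


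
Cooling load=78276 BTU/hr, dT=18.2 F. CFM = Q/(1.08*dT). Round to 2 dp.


CFM = 78276 / (1.08 * 18.2) = 3982.30

3982.30 CFM


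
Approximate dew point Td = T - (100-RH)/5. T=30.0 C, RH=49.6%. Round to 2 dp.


Td = 30.0 - (100-49.6)/5 = 19.92 C

19.92 C


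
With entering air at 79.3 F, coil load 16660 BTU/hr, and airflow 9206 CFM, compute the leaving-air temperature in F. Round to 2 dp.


dT = 16660/(1.08*9206) = 1.6756
T_leave = 79.3 - 1.6756 = 77.62 F

77.62 F


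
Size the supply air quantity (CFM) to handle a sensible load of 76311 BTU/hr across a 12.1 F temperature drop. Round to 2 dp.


CFM = 76311 / (1.08 * 12.1) = 5839.53

5839.53 CFM


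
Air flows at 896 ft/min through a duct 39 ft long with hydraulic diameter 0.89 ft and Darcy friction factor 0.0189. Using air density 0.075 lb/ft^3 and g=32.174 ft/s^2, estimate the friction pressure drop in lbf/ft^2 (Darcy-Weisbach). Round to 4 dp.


v_fps = 896/60 = 14.9333 ft/s
dp = 0.0189*(39/0.89)*0.075*14.9333^2/(2*32.174) = 0.2153 lbf/ft^2

0.2153 lbf/ft^2


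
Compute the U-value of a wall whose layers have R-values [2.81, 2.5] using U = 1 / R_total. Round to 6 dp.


R_total = 2.81 + 2.5 = 5.31
U = 1/5.31 = 0.188324

0.188324


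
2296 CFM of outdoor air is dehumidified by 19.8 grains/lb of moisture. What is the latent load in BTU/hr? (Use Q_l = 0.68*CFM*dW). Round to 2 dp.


Q = 0.68 * 2296 * 19.8 = 30913.34 BTU/hr

30913.34 BTU/hr


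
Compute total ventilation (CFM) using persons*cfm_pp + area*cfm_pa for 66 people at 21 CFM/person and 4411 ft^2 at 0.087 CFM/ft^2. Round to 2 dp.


Total = 66*21 + 4411*0.087 = 1769.76 CFM

1769.76 CFM


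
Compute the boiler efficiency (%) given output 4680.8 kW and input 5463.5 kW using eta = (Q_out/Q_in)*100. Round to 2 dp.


eta = (4680.8/5463.5)*100 = 85.67 %

85.67 %


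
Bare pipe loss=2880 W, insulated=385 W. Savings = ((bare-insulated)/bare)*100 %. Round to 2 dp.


Savings = ((2880-385)/2880)*100 = 86.63 %

86.63 %


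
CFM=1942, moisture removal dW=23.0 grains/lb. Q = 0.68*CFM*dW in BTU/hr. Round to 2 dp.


Q = 0.68 * 1942 * 23.0 = 30372.88 BTU/hr

30372.88 BTU/hr


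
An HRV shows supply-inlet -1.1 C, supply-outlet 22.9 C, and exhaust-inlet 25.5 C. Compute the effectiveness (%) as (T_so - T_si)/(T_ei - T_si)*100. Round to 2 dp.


eff = (22.9-(-1.1))/(25.5-(-1.1))*100 = 90.23 %

90.23 %


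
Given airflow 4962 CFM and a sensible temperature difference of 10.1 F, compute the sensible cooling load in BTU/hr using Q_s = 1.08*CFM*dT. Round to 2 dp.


Q = 1.08 * 4962 * 10.1 = 54125.50 BTU/hr

54125.50 BTU/hr


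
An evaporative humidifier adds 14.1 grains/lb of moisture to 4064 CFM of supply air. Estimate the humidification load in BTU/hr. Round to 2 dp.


Q = 0.68 * 4064 * 14.1 = 38965.63 BTU/hr

38965.63 BTU/hr


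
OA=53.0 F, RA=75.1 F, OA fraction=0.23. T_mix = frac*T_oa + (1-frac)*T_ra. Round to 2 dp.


T_mix = 0.23*53.0 + 0.77*75.1 = 70.02 F

70.02 F


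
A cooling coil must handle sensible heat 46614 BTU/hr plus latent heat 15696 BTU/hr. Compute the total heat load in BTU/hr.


Qt = 46614 + 15696 = 62310 BTU/hr

62310 BTU/hr


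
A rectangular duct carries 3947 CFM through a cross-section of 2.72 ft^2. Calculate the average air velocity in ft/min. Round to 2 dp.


V = 3947 / 2.72 = 1451.10 ft/min

1451.10 ft/min


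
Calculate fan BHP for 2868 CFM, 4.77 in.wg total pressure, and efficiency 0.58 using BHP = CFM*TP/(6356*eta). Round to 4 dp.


BHP = 2868 * 4.77 / (6356 * 0.58) = 3.7110 hp

3.7110 hp


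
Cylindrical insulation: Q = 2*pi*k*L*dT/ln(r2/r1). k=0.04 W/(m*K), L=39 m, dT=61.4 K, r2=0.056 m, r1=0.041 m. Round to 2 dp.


Q = 2*pi*0.04*39*61.4/ln(0.056/0.041) = 1930.30 W

1930.30 W


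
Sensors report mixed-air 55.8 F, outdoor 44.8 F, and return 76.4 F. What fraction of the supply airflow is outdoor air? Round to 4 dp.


frac = (55.8 - 76.4) / (44.8 - 76.4) = 0.6519

0.6519


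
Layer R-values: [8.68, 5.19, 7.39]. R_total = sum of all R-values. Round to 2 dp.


R_total = 8.68 + 5.19 + 7.39 = 21.26

21.26


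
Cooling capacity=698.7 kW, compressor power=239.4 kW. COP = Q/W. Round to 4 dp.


COP = 698.7 / 239.4 = 2.9185

2.9185


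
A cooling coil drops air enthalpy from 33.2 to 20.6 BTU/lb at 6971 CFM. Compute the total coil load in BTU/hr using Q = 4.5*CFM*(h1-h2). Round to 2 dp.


Q = 4.5 * 6971 * (33.2 - 20.6) = 395255.70 BTU/hr

395255.70 BTU/hr


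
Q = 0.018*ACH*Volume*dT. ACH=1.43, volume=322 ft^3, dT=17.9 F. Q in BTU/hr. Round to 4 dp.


Q = 0.018 * 1.43 * 322 * 17.9 = 148.3602 BTU/hr

148.3602 BTU/hr


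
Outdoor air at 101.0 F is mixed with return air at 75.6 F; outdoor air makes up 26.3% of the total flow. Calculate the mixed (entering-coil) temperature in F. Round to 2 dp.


T_mix = 75.6 + (26.3/100)*(101.0-75.6) = 82.28 F

82.28 F


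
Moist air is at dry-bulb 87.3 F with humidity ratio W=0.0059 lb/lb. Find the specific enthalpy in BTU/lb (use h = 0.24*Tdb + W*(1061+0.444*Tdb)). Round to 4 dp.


h = 0.24*87.3 + 0.0059*(1061+0.444*87.3) = 27.4406 BTU/lb

27.4406 BTU/lb


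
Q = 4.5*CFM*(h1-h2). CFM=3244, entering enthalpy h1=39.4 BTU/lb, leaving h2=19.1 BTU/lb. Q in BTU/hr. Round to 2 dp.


Q = 4.5 * 3244 * (39.4 - 19.1) = 296339.40 BTU/hr

296339.40 BTU/hr


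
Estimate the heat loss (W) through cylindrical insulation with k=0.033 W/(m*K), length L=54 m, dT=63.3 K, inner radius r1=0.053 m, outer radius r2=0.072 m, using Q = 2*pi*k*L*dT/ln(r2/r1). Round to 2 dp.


Q = 2*pi*0.033*54*63.3/ln(0.072/0.053) = 2313.34 W

2313.34 W


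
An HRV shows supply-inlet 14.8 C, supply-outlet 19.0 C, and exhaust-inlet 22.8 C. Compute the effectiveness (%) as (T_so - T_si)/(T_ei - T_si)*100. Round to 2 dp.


eff = (19.0-14.8)/(22.8-14.8)*100 = 52.50 %

52.50 %


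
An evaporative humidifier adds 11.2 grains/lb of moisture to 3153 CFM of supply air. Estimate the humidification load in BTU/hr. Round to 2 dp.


Q = 0.68 * 3153 * 11.2 = 24013.25 BTU/hr

24013.25 BTU/hr


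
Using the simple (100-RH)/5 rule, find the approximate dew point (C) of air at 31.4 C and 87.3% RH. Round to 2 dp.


Td = 31.4 - (100-87.3)/5 = 28.86 C

28.86 C


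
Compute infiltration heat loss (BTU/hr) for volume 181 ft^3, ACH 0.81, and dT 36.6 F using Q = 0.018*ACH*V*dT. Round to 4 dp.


Q = 0.018 * 0.81 * 181 * 36.6 = 96.5867 BTU/hr

96.5867 BTU/hr


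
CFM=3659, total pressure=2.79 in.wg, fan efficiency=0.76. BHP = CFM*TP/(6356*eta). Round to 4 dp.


BHP = 3659 * 2.79 / (6356 * 0.76) = 2.1133 hp

2.1133 hp


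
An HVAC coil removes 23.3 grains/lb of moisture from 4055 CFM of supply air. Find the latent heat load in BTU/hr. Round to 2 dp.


Q = 0.68 * 4055 * 23.3 = 64247.42 BTU/hr

64247.42 BTU/hr


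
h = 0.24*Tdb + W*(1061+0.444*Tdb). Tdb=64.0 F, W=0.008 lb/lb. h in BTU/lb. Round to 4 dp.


h = 0.24*64.0 + 0.008*(1061+0.444*64.0) = 24.0753 BTU/lb

24.0753 BTU/lb


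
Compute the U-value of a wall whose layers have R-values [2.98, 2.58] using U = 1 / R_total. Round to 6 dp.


R_total = 2.98 + 2.58 = 5.56
U = 1/5.56 = 0.179856

0.179856


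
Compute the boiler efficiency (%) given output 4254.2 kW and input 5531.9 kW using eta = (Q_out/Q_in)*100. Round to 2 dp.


eta = (4254.2/5531.9)*100 = 76.90 %

76.90 %


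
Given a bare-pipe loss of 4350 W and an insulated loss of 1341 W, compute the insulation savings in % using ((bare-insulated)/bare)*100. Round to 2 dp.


Savings = ((4350-1341)/4350)*100 = 69.17 %

69.17 %


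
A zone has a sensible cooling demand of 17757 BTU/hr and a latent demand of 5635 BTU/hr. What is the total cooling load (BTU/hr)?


Qt = 17757 + 5635 = 23392 BTU/hr

23392 BTU/hr


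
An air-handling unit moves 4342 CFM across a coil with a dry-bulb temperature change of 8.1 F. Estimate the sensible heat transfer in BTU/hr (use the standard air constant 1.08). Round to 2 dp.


Q = 1.08 * 4342 * 8.1 = 37983.82 BTU/hr

37983.82 BTU/hr


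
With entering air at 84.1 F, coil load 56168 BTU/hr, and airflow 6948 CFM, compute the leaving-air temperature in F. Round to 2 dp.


dT = 56168/(1.08*6948) = 7.4852
T_leave = 84.1 - 7.4852 = 76.61 F

76.61 F


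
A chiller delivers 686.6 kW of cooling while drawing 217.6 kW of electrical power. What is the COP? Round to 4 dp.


COP = 686.6 / 217.6 = 3.1553

3.1553


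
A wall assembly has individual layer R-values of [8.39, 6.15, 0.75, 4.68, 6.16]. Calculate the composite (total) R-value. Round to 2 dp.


R_total = 8.39 + 6.15 + 0.75 + 4.68 + 6.16 = 26.13

26.13


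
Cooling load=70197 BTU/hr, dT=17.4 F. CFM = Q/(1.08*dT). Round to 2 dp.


CFM = 70197 / (1.08 * 17.4) = 3735.47

3735.47 CFM


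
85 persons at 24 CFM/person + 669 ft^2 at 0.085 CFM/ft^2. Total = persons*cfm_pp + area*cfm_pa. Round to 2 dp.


Total = 85*24 + 669*0.085 = 2096.87 CFM

2096.87 CFM


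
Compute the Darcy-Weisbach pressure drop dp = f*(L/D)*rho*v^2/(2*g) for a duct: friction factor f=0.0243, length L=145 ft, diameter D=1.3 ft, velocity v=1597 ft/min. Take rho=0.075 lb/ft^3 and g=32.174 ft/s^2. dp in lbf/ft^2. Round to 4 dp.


v_fps = 1597/60 = 26.6167 ft/s
dp = 0.0243*(145/1.3)*0.075*26.6167^2/(2*32.174) = 2.2380 lbf/ft^2

2.2380 lbf/ft^2


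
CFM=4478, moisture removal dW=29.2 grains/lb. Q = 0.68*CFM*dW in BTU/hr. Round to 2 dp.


Q = 0.68 * 4478 * 29.2 = 88915.17 BTU/hr

88915.17 BTU/hr


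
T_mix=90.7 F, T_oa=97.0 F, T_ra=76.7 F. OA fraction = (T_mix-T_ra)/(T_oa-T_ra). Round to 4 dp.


frac = (90.7 - 76.7) / (97.0 - 76.7) = 0.6897

0.6897


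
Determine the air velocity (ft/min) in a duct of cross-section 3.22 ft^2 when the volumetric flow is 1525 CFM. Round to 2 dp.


V = 1525 / 3.22 = 473.60 ft/min

473.60 ft/min


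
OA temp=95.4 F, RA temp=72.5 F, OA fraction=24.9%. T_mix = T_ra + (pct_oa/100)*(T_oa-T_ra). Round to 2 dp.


T_mix = 72.5 + (24.9/100)*(95.4-72.5) = 78.20 F

78.20 F


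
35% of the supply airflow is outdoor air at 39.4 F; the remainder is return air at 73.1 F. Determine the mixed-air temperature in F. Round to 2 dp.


T_mix = 0.35*39.4 + 0.65*73.1 = 61.31 F

61.31 F


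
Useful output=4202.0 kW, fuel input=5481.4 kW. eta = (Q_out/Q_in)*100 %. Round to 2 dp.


eta = (4202.0/5481.4)*100 = 76.66 %

76.66 %


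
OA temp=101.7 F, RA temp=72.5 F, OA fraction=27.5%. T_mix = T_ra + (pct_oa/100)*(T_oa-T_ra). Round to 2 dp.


T_mix = 72.5 + (27.5/100)*(101.7-72.5) = 80.53 F

80.53 F


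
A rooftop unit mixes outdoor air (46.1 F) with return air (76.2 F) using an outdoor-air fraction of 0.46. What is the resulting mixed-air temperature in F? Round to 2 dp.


T_mix = 0.46*46.1 + 0.54*76.2 = 62.35 F

62.35 F


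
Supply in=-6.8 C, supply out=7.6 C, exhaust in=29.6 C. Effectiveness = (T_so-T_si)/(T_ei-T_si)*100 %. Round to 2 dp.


eff = (7.6-(-6.8))/(29.6-(-6.8))*100 = 39.56 %

39.56 %


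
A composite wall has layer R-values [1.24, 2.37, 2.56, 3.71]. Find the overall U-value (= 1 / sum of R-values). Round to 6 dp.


R_total = 1.24 + 2.37 + 2.56 + 3.71 = 9.88
U = 1/9.88 = 0.101215

0.101215


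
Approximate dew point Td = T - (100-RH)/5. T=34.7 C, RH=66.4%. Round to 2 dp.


Td = 34.7 - (100-66.4)/5 = 27.98 C

27.98 C


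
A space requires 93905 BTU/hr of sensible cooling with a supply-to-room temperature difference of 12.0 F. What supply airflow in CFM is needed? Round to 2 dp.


CFM = 93905 / (1.08 * 12.0) = 7245.76

7245.76 CFM


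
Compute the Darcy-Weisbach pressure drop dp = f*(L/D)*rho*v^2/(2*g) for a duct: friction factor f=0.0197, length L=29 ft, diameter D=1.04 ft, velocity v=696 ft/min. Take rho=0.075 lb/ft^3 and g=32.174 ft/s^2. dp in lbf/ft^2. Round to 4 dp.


v_fps = 696/60 = 11.6 ft/s
dp = 0.0197*(29/1.04)*0.075*11.6^2/(2*32.174) = 0.0862 lbf/ft^2

0.0862 lbf/ft^2


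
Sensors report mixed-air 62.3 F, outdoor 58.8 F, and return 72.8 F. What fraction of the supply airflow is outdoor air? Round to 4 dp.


frac = (62.3 - 72.8) / (58.8 - 72.8) = 0.7500

0.7500


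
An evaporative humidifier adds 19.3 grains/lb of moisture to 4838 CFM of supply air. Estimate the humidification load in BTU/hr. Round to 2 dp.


Q = 0.68 * 4838 * 19.3 = 63493.91 BTU/hr

63493.91 BTU/hr


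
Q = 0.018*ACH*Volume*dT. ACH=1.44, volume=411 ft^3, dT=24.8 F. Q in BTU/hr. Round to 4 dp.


Q = 0.018 * 1.44 * 411 * 24.8 = 264.1974 BTU/hr

264.1974 BTU/hr


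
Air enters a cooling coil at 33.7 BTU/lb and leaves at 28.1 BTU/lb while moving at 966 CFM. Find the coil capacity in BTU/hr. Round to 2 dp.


Q = 4.5 * 966 * (33.7 - 28.1) = 24343.20 BTU/hr

24343.20 BTU/hr


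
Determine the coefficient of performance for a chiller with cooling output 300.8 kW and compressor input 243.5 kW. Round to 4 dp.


COP = 300.8 / 243.5 = 1.2353

1.2353


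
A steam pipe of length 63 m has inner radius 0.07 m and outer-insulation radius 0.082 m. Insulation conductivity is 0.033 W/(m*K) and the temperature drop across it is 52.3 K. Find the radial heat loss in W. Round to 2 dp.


Q = 2*pi*0.033*63*52.3/ln(0.082/0.07) = 4317.81 W

4317.81 W


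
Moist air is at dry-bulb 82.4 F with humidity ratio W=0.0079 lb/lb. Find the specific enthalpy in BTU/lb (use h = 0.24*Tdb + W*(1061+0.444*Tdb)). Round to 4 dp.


h = 0.24*82.4 + 0.0079*(1061+0.444*82.4) = 28.4469 BTU/lb

28.4469 BTU/lb


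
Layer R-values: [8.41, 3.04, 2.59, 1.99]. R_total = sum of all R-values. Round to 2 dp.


R_total = 8.41 + 3.04 + 2.59 + 1.99 = 16.03

16.03


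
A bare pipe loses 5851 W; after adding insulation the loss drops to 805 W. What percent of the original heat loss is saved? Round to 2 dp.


Savings = ((5851-805)/5851)*100 = 86.24 %

86.24 %


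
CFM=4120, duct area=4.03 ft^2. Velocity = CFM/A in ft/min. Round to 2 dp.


V = 4120 / 4.03 = 1022.33 ft/min

1022.33 ft/min


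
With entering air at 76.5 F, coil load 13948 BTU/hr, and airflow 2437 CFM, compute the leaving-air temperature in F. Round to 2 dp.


dT = 13948/(1.08*2437) = 5.2995
T_leave = 76.5 - 5.2995 = 71.20 F

71.20 F
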